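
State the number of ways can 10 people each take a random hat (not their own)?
1,334,961
Using D(n) = (n-1)[D(n-1) + D(n-2)]:
D(10) = (10-1) × [D(9) + D(8)]
      = 9 × [133496 + 14833]
      = 9 × 148329
      = 1,334,961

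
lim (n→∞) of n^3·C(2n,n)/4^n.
∞

C(2n,n) ~ 4^n/√(πn), so n^3·C(2n,n)/4^n ~ n^(3 − 1/2)/√π → ∞.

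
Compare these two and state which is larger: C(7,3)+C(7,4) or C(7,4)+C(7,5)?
C(7,3)+C(7,4)

Explanation: First=70, Second=56.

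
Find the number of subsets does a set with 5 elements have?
32
Each element can be included or excluded: 2^5 = 32.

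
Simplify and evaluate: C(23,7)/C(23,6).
17/7

Working:
C(n,k+1)/C(n,k) = (n−k)/(k+1). Here (23−6)/(6+1) = 17/7 = 17/7.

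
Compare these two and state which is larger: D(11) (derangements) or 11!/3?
D(11)
D(11) = (11-1)·[D(10) + D(9)] = 10·[1,334,961 + 133,496] = 14,684,570; 11!/3 = 39,916,800/3 = 13,305,600.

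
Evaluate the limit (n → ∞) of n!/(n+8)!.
0

Reasoning: n!/(n+8)! = 1/[(n+1)(n+2)···(n+8)] → 0 as n → ∞.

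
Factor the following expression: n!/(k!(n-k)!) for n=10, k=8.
This is the binomial coefficient C(10,8) = 45.

Answer: C(10,8) = 45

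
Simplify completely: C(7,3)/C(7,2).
C(n,k+1)/C(n,k) = (n−k)/(k+1). Here (7−2)/(2+1) = 5/3 = 5/3.
Final answer: 5/3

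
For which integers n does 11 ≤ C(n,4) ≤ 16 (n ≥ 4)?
C(5,4)=5; C(6,4)=15; C(7,4)=35. So valid n = 6.

Answer: 6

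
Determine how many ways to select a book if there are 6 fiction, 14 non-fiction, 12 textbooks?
By the addition principle: 6 + 14 + 12 = 32.

Answer: 32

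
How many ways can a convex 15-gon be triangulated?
742,900
Using the Catalan number formula: C_n = C(2n, n) / (n+1)
C_13 = C(26, 13) / (13+1)
     = 10400600 / 14
     = 742,900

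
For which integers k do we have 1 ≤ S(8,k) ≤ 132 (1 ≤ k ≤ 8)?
S(8,1)=1; S(8,2)=127; S(8,3)=966; S(8,4)=1,701; S(8,5)=1,050; S(8,6)=266; S(8,7)=28; S(8,8)=1. So valid k = 1, 2, 7, 8.

Answer: 1, 2, 7, 8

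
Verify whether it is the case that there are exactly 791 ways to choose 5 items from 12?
False

Reasoning: C(12,5) = 792 ≠ 791.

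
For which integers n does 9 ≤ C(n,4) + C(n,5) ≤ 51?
C(5,4)+C(5,5)=6; C(6,4)+C(6,5)=21; C(7,4)+C(7,5)=56. So valid n = 6.
Final answer: 6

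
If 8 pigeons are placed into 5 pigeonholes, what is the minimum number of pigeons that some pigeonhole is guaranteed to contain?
Pigeonhole: ⌈8/5⌉ = 2.
Final answer: 2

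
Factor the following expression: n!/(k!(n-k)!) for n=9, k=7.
C(9,7) = 36
This is the binomial coefficient C(9,7) = 36.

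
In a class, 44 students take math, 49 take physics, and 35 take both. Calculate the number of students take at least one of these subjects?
58

Working:
|A∪B| = |A|+|B|-|A∩B| = 44+49-35 = 58.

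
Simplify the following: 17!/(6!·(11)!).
This is C(17,6) = 12,376.

Answer: 12,376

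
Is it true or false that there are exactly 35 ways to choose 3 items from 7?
True
C(7,3) = 35.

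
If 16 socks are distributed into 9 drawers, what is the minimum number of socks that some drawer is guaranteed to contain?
2

Pigeonhole: ⌈16/9⌉ = 2.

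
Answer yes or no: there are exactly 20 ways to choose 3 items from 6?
Yes

Solution: C(6,3) = 20.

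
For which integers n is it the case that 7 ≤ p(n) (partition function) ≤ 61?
Tabulating p(n) via p(n) = p(n−1) + p(n−2) − p(n−5) − p(n−7) + …: p(4)=5; p(5)=7; p(6)=11; p(7)=15; p(8)=22; p(9)=30; p(10)=42; p(11)=56; p(12)=77. So valid n = 5, 6, 7, 8, 9, 10, 11.
Final answer: 5, 6, 7, 8, 9, 10, 11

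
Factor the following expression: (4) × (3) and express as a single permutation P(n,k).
P(4,2) = 4!/(2)!

Solution: Product of 2 consecutive descending integers starting at 4: P(4,2) = 4!/2! = 12.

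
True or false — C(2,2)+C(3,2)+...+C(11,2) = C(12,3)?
True

Working:
Hockey stick identity gives Σ = C(12,3) = 220; RHS C(12,3) = 220.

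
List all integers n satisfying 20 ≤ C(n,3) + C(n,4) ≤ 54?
6
C(5,3)+C(5,4)=15; C(6,3)+C(6,4)=35; C(7,3)+C(7,4)=70. So valid n = 6.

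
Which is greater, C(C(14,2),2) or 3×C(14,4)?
C(C(14,2),2)

Solution: C(C(14,2),2)=4,095, 3×C(14,4)=3,003.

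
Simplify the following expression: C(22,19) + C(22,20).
1,771

Reasoning: By Pascal's identity: C(23,20) = 1,771.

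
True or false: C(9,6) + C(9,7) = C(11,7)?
False

Pascal's identity gives C(10,7) = 120, whereas C(11,7) = 330.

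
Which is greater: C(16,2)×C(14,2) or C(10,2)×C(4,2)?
C(16,2)×C(14,2)=10,920, C(10,2)×C(4,2)=270.

Answer: C(16,2)×C(14,2)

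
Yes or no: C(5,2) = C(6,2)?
No
LHS = C(5,2) = 10; RHS = C(6,2) = 15. 10 ≠ 15, so the statement does not hold.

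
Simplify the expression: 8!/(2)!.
20,160

Explanation: This equals 8×7×...×3 = 20,160.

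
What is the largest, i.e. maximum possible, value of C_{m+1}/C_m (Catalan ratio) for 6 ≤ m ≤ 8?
C_{m+1}/C_m = 2(2m+1)/(m+2), which increases with m. Maximum at m = 8: 2·17/10 = 17/5.
Final answer: 17/5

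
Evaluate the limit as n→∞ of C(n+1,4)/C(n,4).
1

Explanation: Both numerator and denominator grow as n^4/4! for large n, so the ratio → 1.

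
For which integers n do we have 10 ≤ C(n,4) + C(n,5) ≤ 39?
6

Reasoning: C(5,4)+C(5,5)=6; C(6,4)+C(6,5)=21; C(7,4)+C(7,5)=56. So valid n = 6.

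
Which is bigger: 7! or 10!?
7!=5,040, 10!=3,628,800. 10! > 7!.
Final answer: 10!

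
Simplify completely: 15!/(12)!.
This equals 15×14×13 = 2,730.

Answer: 2,730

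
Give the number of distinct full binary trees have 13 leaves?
208,012

Solution: Using the Catalan number formula: C_n = C(2n, n) / (n+1)
C_12 = C(24, 12) / (12+1)
     = 2704156 / 13
     = 208,012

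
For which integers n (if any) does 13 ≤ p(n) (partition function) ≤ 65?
Tabulating p(n) via p(n) = p(n−1) + p(n−2) − p(n−5) − p(n−7) + …: p(6)=11; p(7)=15; p(8)=22; p(9)=30; p(10)=42; p(11)=56; p(12)=77. So valid n = 7, 8, 9, 10, 11.

Answer: 7, 8, 9, 10, 11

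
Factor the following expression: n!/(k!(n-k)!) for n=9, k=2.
C(9,2) = 36

Solution: This is the binomial coefficient C(9,2) = 36.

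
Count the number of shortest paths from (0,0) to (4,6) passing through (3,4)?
To (3,4): C(7,3)=35. From there: C(3,1)=3. Total: 105.
Final answer: 105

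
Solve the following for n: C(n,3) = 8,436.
C(n,3) = n(n−1)(n−2)/3! is increasing in n, and n(n−1)(n−2) = 3!·8,436 = 50,616 ≈ (n−1)^3 gives n ≈ 38.0. Check: C(36,3) = 7,140, C(37,3) = 7,770, C(38,3) = 8,436 ✓. So n = 38.
Final answer: 38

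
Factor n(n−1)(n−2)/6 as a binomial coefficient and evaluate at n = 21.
C(n,3); C(21,3) = 1,330

Solution: n(n−1)(n−2)/6 = n!/(3!(n−3)!) = C(n,3). At n = 21: C(21,3) = 1,330.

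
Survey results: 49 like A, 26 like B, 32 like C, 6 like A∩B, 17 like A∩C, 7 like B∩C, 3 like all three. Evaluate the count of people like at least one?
80

Solution: |A∪B∪C| = 49+26+32-6-17-7+3 = 80.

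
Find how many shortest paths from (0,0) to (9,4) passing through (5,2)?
To (5,2): C(7,5)=21. From there: C(6,4)=15. Total: 315.
Final answer: 315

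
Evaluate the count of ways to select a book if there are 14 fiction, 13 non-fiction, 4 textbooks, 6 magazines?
37

Solution: By the addition principle: 14 + 13 + 4 + 6 = 37.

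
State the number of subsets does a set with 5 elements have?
32

Each element can be included or excluded: 2^5 = 32.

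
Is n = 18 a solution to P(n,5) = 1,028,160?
P(18,5) = 18·17·16·15·14 = 1,028,160, which equals 1,028,160.

Answer: Yes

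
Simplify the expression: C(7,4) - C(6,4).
C(7,4) - C(6,4) = C(6,3) = 20.
Final answer: 20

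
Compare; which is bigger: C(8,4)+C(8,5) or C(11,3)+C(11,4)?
C(11,3)+C(11,4)

First=126, Second=495.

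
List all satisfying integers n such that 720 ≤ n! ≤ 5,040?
6, 7

n! is strictly increasing; 6! = 720 and 7! = 5,040, so valid n = 6, 7.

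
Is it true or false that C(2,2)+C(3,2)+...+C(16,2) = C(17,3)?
True

Explanation: Hockey stick identity gives Σ = C(17,3) = 680; RHS C(17,3) = 680.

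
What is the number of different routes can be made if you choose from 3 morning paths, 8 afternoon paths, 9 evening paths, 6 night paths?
By the multiplication principle: 3 × 8 × 9 × 6 = 1,296.

Answer: 1,296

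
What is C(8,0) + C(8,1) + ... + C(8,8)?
256

Sum of binomial coefficients = 2^8 = 256.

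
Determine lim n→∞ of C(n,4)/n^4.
1/24

Reasoning: C(n,4) ≈ n^4/4! for large n. Limit = 1/4! = 1/24.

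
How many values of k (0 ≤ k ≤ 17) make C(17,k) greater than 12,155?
6

Row 17 is unimodal and symmetric about k=17/2. C(17,5)=6,188 ≤ 12,155; C(17,6)=12,376 > 12,155; by symmetry C(17,k) > 12,155 for k = 6..11. That's 11 - 6 + 1 = 6 values.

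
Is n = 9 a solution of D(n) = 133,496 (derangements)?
Yes

Solution: D(9) = (9-1)·[D(8) + D(7)] = 8·[14,833 + 1,854] = 133,496, which equals 133,496.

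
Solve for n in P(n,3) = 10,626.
P(n,3) = n(n−1)(n−2) is increasing in n; n(n−1)(n−2) ≈ (n−1)^3 = 10,626 gives n ≈ 23.0. Check: P(21,3) = 7,980, P(22,3) = 9,240, P(23,3) = 10,626 ✓. So n = 23.
Final answer: 23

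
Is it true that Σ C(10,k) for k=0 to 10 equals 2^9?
False

Reasoning: Binomial theorem: Σ C(10,k) = (1+1)^10 = 2^10 = 1,024; RHS 2^9 = 512.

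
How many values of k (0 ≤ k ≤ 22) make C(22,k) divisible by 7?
15

Reasoning: Checking C(22,k) mod 7 for k = 0..22: divisible at k = 2, 3, 4, 5, 6, 9, 10, 11, 12, 13, 16, 17, 18, 19, 20. That's 15 values.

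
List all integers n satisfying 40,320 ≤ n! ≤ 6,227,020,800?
8, 9, 10, 11, 12, 13

Reasoning: n! is strictly increasing; 8! = 40,320 and 13! = 6,227,020,800, so valid n = 8, 9, 10, 11, 12, 13.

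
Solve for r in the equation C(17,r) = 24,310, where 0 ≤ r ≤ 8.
8
C(17,r) is increasing for 0 ≤ r ≤ 8. Stepping up (C(17,r+1) = C(17,r)·(17−r)/(r+1)): C(17,1) = 17, C(17,2) = 136, C(17,3) = 680, C(17,4) = 2,380, C(17,5) = 6,188, C(17,6) = 12,376, C(17,7) = 19,448, C(17,8) = 24,310 ✓. So r = 8.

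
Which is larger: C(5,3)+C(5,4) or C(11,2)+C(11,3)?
C(11,2)+C(11,3)

Solution: First=15, Second=220.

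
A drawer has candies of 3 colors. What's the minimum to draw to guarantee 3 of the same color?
7

Worst case: 2 of each = 6. One more: 7.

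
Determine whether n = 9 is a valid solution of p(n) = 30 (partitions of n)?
Yes

Reasoning: Pentagonal recurrence p(n) = p(n−1) + p(n−2) − p(n−5) − p(n−7) + …: p(9) = p(8) + p(7) − p(4) − p(2) = 22 + 15 − 5 − 2 = 30, which equals 30.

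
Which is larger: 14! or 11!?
14!

Solution: 14!=87,178,291,200, 11!=39,916,800. 14! > 11!.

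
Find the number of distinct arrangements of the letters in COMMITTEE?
45,360

Explanation: Word has 9 letters (C=1, O=1, M=2, I=1, T=2, E=2). Arrangements: 9!/Π(k!) = 45,360.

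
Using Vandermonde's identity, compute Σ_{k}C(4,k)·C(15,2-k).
171
= C(4+15,2) = C(19,2) = 171.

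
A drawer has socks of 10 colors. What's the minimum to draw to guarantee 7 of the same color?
61
Worst case: 6 of each = 60. One more: 61.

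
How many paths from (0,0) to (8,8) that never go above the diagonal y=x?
1,430
Counted by the Catalan number C_8: C_8 = C(16,8)/(8+1) = 12,870/9 = 1,430.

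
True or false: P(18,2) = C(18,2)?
False

Explanation: P(18,2) = 306 and C(18,2) = 153; P(n,r) = r! × C(n,r) so P > C whenever r ≥ 2.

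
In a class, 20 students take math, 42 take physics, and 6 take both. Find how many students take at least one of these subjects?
56
|A∪B| = |A|+|B|-|A∩B| = 20+42-6 = 56.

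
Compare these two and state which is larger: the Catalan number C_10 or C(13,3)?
C_10

Reasoning: C_10 = C(20,10)/(10+1) = 184,756/11 = 16,796; C(13,3) = 286.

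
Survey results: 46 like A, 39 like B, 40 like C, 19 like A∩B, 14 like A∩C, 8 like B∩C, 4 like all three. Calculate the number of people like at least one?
88

Explanation: |A∪B∪C| = 46+39+40-19-14-8+4 = 88.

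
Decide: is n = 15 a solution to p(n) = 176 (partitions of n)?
Pentagonal recurrence p(n) = p(n−1) + p(n−2) − p(n−5) − p(n−7) + …: p(15) = p(14) + p(13) − p(10) − p(8) + p(3) + p(0) = 135 + 101 − 42 − 22 + 3 + 1 = 176, which equals 176.
Final answer: Yes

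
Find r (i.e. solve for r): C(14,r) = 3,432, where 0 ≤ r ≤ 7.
7

C(14,r) is increasing for 0 ≤ r ≤ 7. Stepping up (C(14,r+1) = C(14,r)·(14−r)/(r+1)): C(14,1) = 14, C(14,2) = 91, C(14,3) = 364, C(14,4) = 1,001, C(14,5) = 2,002, C(14,6) = 3,003, C(14,7) = 3,432 ✓. So r = 7.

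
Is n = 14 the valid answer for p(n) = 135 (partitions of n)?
Yes

Pentagonal recurrence p(n) = p(n−1) + p(n−2) − p(n−5) − p(n−7) + …: p(14) = p(13) + p(12) − p(9) − p(7) + p(2) = 101 + 77 − 30 − 15 + 2 = 135, which equals 135.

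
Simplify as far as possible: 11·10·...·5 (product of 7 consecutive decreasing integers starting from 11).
1,663,200
This is P(11,7) = 11!/(4)! = 1,663,200.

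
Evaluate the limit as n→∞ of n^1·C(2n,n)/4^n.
∞

Explanation: C(2n,n) ~ 4^n/√(πn), so n^1·C(2n,n)/4^n ~ n^(1 − 1/2)/√π → ∞.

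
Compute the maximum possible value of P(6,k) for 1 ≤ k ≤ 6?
720

P(6,k) increases in k, so maximum at k = 6: 6! = 720.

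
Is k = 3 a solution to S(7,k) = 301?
S(7,3) = 3·S(6,3) + S(6,2) = 3·90 + 31 = 301, which equals 301.
Final answer: Yes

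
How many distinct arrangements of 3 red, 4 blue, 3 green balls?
4,200

Reasoning: Multinomial: 10!/(3! × 4! × 3!) = 4,200.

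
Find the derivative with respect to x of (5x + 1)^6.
30(5x + 1)^5

Reasoning: Chain rule: 6(5x+1)^{5} × 5 = 30(5x+1)^{5}.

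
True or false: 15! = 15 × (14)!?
True

Working:
By definition n! = n × (n-1)!, so 15! = 15 × 14!.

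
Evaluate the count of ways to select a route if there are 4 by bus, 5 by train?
9
By the addition principle: 4 + 5 = 9.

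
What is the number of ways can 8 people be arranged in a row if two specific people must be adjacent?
Treat pair as unit: (8-1)! arrangements × 2 internal orders = 10,080.
Final answer: 10,080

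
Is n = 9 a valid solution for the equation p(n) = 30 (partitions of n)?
Yes

Reasoning: Pentagonal recurrence p(n) = p(n−1) + p(n−2) − p(n−5) − p(n−7) + …: p(9) = p(8) + p(7) − p(4) − p(2) = 22 + 15 − 5 − 2 = 30, which equals 30.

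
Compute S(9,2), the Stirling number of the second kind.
255

Working:
Using the Stirling recurrence: S(n,k) = k·S(n-1,k) + S(n-1,k-1)
S(9,2) = 2·S(8,2) + S(8,1)
         = 2·127 + 1
         = 254 + 1
         = 255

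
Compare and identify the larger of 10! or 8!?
10!

Explanation: 10!=3,628,800, 8!=40,320. 10! > 8!.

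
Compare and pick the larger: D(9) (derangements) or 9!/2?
9!/2

Reasoning: D(9) = (9-1)·[D(8) + D(7)] = 8·[14,833 + 1,854] = 133,496; 9!/2 = 362,880/2 = 181,440.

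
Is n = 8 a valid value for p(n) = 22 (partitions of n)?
Pentagonal recurrence p(n) = p(n−1) + p(n−2) − p(n−5) − p(n−7) + …: p(8) = p(7) + p(6) − p(3) − p(1) = 15 + 11 − 3 − 1 = 22, which equals 22.

Answer: Yes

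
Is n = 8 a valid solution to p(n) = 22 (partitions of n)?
Yes

Working:
Pentagonal recurrence p(n) = p(n−1) + p(n−2) − p(n−5) − p(n−7) + …: p(8) = p(7) + p(6) − p(3) − p(1) = 15 + 11 − 3 − 1 = 22, which equals 22.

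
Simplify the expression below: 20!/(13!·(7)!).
This is C(20,13) = 77,520.

Answer: 77,520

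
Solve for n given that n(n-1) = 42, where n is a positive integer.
7

Reasoning: n² − n − 42 = 0, so n = (1 ± √(1 + 4·42))/2 = (1 ± √169)/2 = (1 ± 13)/2, i.e. n = 7 or n = -6. Taking the positive root, n = 7 (check: 7×6 = 42).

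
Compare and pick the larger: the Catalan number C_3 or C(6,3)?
C(6,3)

Working:
C_3 = C(6,3)/(3+1) = 20/4 = 5; C(6,3) = 20.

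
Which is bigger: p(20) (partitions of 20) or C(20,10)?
C(20,10)

Explanation: Pentagonal recurrence p(n) = p(n−1) + p(n−2) − p(n−5) − p(n−7) + …: p(20) = p(19) + p(18) − p(15) − p(13) + p(8) + p(5) = 490 + 385 − 176 − 101 + 22 + 7 = 627; C(20,10) = 184,756.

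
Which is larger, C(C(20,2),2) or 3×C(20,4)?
C(C(20,2),2)

C(C(20,2),2)=17,955, 3×C(20,4)=14,535.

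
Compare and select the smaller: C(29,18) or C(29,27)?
C(29,27)

Working:
C(29,18)=34,597,290, C(29,27)=406.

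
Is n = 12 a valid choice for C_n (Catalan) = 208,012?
C_12 = C(24,12)/(12+1) = 2,704,156/13 = 208,012, which equals 208,012.

Answer: Yes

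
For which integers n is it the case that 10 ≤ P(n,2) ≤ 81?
P(3,2)=6; P(4,2)=12; P(5,2)=20; P(6,2)=30; P(7,2)=42; P(8,2)=56; P(9,2)=72; P(10,2)=90. So valid n = 4, 5, 6, 7, 8, 9.
Final answer: 4, 5, 6, 7, 8, 9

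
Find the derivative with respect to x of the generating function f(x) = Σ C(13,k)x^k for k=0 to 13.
Term-by-term differentiation gives Σ k·C(13,k)x^{k-1} for k=1 to 13.

Answer: Σ k·C(13,k)x^(k-1) for k=1 to 13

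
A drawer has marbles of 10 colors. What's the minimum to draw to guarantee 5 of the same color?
41

Solution: Worst case: 4 of each = 40. One more: 41.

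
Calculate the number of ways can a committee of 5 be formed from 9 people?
126
C(9,5) = 9! / (5! × (9-5)!)
         = 9! / (5! × 4!)
         = 126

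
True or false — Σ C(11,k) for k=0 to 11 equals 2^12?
False
Binomial theorem: Σ C(11,k) = (1+1)^11 = 2^11 = 2,048; RHS 2^12 = 4,096.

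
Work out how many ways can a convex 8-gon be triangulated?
132

Solution: Using the Catalan number formula: C_n = C(2n, n) / (n+1)
C_6 = C(12, 6) / (6+1)
     = 924 / 7
     = 132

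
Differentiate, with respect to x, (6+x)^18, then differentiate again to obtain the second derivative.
306(6+x)^16

Solution: First derivative: 18(6+x)^{17}. Second derivative: 18·17·(6+x)^{16} = 306(6+x)^{16}.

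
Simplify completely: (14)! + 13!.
93,405,312,000

(14)! + 13! = (14)·13! + 13! = (14+1)·13! = 15·13! = 93,405,312,000.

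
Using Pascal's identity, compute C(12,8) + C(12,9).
715

Explanation: C(12,8) + C(12,9) = C(13,9) = 715.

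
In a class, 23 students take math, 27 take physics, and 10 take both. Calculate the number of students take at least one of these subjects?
|A∪B| = |A|+|B|-|A∩B| = 23+27-10 = 40.

Answer: 40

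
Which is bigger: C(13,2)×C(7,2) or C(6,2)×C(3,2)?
C(13,2)×C(7,2)

Reasoning: C(13,2)×C(7,2)=1,638, C(6,2)×C(3,2)=45.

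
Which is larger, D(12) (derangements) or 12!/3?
D(12)

Solution: D(12) = (12-1)·[D(11) + D(10)] = 11·[14,684,570 + 1,334,961] = 176,214,841; 12!/3 = 479,001,600/3 = 159,667,200.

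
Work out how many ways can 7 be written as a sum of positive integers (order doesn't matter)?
15

Pentagonal recurrence p(n) = p(n−1) + p(n−2) − p(n−5) − p(n−7) + …: p(7) = p(6) + p(5) − p(2) − p(0) = 11 + 7 − 2 − 1 = 15.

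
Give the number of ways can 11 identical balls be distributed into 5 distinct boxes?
C(11+5-1, 5-1) = C(15, 4) = 1,365.
Final answer: 1,365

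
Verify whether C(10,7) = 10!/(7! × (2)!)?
False

Solution: The correct denominator is 7!×3!, giving C(10,7) = 120; the stated RHS is 10!/(7!×2!) = 360 ≠ 120, so the statement does not hold.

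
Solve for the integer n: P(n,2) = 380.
20

Explanation: P(n,2) = n(n−1) is increasing in n; n(n−1) ≈ (n−0.5)^2 = 380 gives n ≈ 20.0. Check: P(18,2) = 306, P(19,2) = 342, P(20,2) = 380 ✓. So n = 20.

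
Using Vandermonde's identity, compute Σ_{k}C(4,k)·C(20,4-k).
= C(4+20,4) = C(24,4) = 10,626.

Answer: 10,626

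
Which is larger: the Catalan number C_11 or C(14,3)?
C_11 = C(22,11)/(11+1) = 705,432/12 = 58,786; C(14,3) = 364.
Final answer: C_11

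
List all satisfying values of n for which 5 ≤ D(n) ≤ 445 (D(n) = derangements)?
Using D(n) = (n−1)[D(n−1) + D(n−2)] with D(1)=0, D(2)=1: D(3)=2; D(4)=9; D(5)=44; D(6)=265; D(7)=1,854. So valid n = 4, 5, 6.
Final answer: 4, 5, 6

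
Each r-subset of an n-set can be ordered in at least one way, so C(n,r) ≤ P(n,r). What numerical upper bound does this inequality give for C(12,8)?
P(12,8) = 12·11·10·9·8·7·6·5 = 19,958,400, so C(12,8) ≤ 19,958,400. (The bound is loose by a factor of 8! = 40,320: C(12,8) = 19,958,400/40,320 = 495.)

Answer: 19,958,400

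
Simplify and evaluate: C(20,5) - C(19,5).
3,876

Working:
C(20,5) - C(19,5) = C(19,4) = 3,876.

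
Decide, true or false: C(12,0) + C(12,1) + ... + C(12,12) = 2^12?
Binomial theorem with x = y = 1: Σ C(12,i) = (1+1)^12 = 2^12 = 4,096. The statement holds.
Final answer: True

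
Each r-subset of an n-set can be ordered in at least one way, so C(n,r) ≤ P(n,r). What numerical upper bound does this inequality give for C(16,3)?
P(16,3) = 16·15·14 = 3,360, so C(16,3) ≤ 3,360. (The bound is loose by a factor of 3! = 6: C(16,3) = 3,360/6 = 560.)
Final answer: 3,360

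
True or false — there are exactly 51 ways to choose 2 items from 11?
C(11,2) = 55 ≠ 51.

Answer: False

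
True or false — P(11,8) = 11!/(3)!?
Permutation formula P(n,k) = n!/(n-k)!: 11!/3! = 39,916,800/6 = 6,652,800 = P(11,8). The statement holds.

Answer: True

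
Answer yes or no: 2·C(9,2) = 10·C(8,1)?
No

Absorption identity k·C(n,k) = n·C(n-1,k-1). LHS = 2·36 = 72; RHS = 10·8 = 80.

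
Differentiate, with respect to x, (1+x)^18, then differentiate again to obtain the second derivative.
306(1+x)^16

First derivative: 18(1+x)^{17}. Second derivative: 18·17·(1+x)^{16} = 306(1+x)^{16}.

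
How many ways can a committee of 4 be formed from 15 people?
C(15,4) = 15! / (4! × (15-4)!)
         = 15! / (4! × 11!)
         = 1,365

Answer: 1,365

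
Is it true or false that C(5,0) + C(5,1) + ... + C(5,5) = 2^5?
Binomial theorem with x = y = 1: Σ C(5,i) = (1+1)^5 = 2^5 = 32. The statement holds.

Answer: True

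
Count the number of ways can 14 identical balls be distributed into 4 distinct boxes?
680

Explanation: C(14+4-1, 4-1) = C(17, 3) = 680.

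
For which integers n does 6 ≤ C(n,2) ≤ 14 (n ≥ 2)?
4, 5

Solution: C(3,2)=3; C(4,2)=6; C(5,2)=10; C(6,2)=15. So valid n = 4, 5.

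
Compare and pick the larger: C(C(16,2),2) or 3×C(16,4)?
C(C(16,2),2)

C(C(16,2),2)=7,140, 3×C(16,4)=5,460.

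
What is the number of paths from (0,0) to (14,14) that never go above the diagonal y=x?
Counted by the Catalan number C_14: C_14 = C(28,14)/(14+1) = 40,116,600/15 = 2,674,440.

Answer: 2,674,440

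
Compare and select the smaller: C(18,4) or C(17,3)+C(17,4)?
Equal

Solution: By Pascal's identity: C(18,4) = C(17,3)+C(17,4) = 3,060. Equal.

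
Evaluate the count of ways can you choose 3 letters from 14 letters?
C(14,3) = 14! / (3! × (14-3)!)
         = 14! / (3! × 11!)
         = 364

Answer: 364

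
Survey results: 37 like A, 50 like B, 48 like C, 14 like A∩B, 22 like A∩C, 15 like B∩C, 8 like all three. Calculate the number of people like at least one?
|A∪B∪C| = 37+50+48-14-22-15+8 = 92.
Final answer: 92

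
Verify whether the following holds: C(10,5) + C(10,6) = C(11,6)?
True
Pascal's identity: LHS = 252 + 210 = 462; RHS = C(11,6) = 462. Both sides agree, so the statement holds.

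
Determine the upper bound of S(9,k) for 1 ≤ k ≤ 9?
Row S(9,k) for k = 1..9 (via S(n,k) = k·S(n−1,k) + S(n−1,k−1)): 1, 255, 3,025, 7,770, 6,951, 2,646, 462, 36, 1. The row is unimodal; maximum at k = 4: 7,770.

Answer: 7,770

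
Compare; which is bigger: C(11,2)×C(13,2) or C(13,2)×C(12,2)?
C(13,2)×C(12,2)

C(11,2)×C(13,2)=4,290, C(13,2)×C(12,2)=5,148.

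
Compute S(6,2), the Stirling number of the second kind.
31

Solution: Using the Stirling recurrence: S(n,k) = k·S(n-1,k) + S(n-1,k-1)
S(6,2) = 2·S(5,2) + S(5,1)
         = 2·15 + 1
         = 30 + 1
         = 31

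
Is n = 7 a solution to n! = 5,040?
Yes

Reasoning: 7! = 7·6! = 7·720 = 5,040, which equals 5,040.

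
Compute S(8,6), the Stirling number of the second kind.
266

Reasoning: Using the Stirling recurrence: S(n,k) = k·S(n-1,k) + S(n-1,k-1)
S(8,6) = 6·S(7,6) + S(7,5)
         = 6·21 + 140
         = 126 + 140
         = 266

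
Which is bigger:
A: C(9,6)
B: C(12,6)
A=C(9,6)=84, B=C(12,6)=924.
Final answer: B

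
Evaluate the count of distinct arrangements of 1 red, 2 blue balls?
Multinomial: 3!/(1! × 2!) = 3.
Final answer: 3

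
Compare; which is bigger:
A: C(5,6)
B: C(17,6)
B

Working:
A=C(5,6)=0, B=C(17,6)=12,376.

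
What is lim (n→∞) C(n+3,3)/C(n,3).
1
Both numerator and denominator grow as n^3/3! for large n, so the ratio → 1.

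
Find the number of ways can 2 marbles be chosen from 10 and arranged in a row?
90

Reasoning: P(10,2) = 10!/(10-2)! = 90.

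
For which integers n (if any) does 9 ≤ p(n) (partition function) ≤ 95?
6, 7, 8, 9, 10, 11, 12
Tabulating p(n) via p(n) = p(n−1) + p(n−2) − p(n−5) − p(n−7) + …: p(5)=7; p(6)=11; p(7)=15; p(8)=22; p(9)=30; p(10)=42; p(11)=56; p(12)=77; p(13)=101. So valid n = 6, 7, 8, 9, 10, 11, 12.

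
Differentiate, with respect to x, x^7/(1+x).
(7x^6(1+x) - x^7)/(1+x)²

Reasoning: Quotient rule: [7x^{6}(1+x) - x^7]/(1+x)².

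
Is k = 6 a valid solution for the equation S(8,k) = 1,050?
No

Solution: S(8,6) = 6·S(7,6) + S(7,5) = 6·21 + 140 = 266, which does not equal 1,050.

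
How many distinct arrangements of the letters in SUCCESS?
Word has 7 letters (S=3, U=1, C=2, E=1). Arrangements: 7!/Π(k!) = 420.

Answer: 420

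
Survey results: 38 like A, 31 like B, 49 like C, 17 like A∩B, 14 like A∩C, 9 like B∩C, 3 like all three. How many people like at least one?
|A∪B∪C| = 38+31+49-17-14-9+3 = 81.

Answer: 81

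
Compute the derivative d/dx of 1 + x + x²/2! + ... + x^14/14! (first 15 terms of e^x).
1 + x + x²/2! + ... + x^13/13!

Differentiating term by term gives the first 14 terms of e^x.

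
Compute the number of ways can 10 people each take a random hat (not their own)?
1,334,961

Using D(n) = (n-1)[D(n-1) + D(n-2)]:
D(10) = (10-1) × [D(9) + D(8)]
      = 9 × [133496 + 14833]
      = 9 × 148329
      = 1,334,961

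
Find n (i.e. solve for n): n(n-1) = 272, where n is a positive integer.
17

n² − n − 272 = 0, so n = (1 ± √(1 + 4·272))/2 = (1 ± √1,089)/2 = (1 ± 33)/2, i.e. n = 17 or n = -16. Taking the positive root, n = 17 (check: 17×16 = 272).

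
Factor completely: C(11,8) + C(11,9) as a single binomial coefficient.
By Pascal's identity: C(11,8) + C(11,9) = C(12,9) = 220.
Final answer: C(12,9)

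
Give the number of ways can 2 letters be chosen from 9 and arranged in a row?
P(9,2) = 9!/(9-2)! = 72.

Answer: 72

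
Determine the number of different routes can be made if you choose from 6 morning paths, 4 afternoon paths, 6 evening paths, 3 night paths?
432
By the multiplication principle: 6 × 4 × 6 × 3 = 432.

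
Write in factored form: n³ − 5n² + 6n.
n³ − 5n² + 6n = n(n² − 5n + 6) = n(n − 2)(n − 3).
Final answer: n(n − 2)(n − 3)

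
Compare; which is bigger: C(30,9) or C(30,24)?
C(30,9)

Explanation: C(30,9)=14,307,150, C(30,24)=593,775.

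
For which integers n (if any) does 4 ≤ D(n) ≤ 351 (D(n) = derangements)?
4, 5, 6

Using D(n) = (n−1)[D(n−1) + D(n−2)] with D(1)=0, D(2)=1: D(3)=2; D(4)=9; D(5)=44; D(6)=265; D(7)=1,854. So valid n = 4, 5, 6.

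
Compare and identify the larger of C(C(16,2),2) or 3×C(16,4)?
C(C(16,2),2)

C(C(16,2),2)=7,140, 3×C(16,4)=5,460.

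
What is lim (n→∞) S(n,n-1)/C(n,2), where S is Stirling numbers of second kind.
1
S(n,n-1) = C(n,2), so the limit is 1.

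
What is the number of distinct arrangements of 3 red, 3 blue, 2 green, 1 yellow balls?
5,040

Working:
Multinomial: 9!/(3! × 3! × 2! × 1!) = 5,040.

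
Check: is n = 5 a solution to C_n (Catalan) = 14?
No

Explanation: C_5 = C(10,5)/(5+1) = 252/6 = 42, which does not equal 14.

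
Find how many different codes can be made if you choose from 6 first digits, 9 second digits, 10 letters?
540

Solution: By the multiplication principle: 6 × 9 × 10 = 540.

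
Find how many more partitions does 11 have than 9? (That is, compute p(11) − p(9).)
26
Pentagonal recurrence p(n) = p(n−1) + p(n−2) − p(n−5) − p(n−7) + …: p(11) = p(10) + p(9) − p(6) − p(4) = 42 + 30 − 11 − 5 = 56.
p(9) = p(8) + p(7) − p(4) − p(2) = 22 + 15 − 5 − 2 = 30.
Difference = 56 − 30 = 26.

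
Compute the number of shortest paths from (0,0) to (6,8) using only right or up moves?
3,003

Solution: Choose 6 rights from 14 moves: C(14,6) = 3,003.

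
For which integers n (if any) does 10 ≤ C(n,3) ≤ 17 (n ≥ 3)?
5

Reasoning: C(4,3)=4; C(5,3)=10; C(6,3)=20. So valid n = 5.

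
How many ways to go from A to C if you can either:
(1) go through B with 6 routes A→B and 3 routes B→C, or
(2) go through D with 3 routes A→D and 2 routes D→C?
Route via B: 6×3=18. Route via D: 3×2=6. Total: 24.
Final answer: 24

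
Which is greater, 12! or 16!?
12!=479,001,600, 16!=20,922,789,888,000. 16! > 12!.

Answer: 16!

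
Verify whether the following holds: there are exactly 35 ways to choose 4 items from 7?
True

C(7,4) = 35.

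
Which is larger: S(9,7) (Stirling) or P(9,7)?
P(9,7)

Solution: S(9,7) = 7·S(8,7) + S(8,6) = 7·28 + 266 = 462; P(9,7) = 181,440.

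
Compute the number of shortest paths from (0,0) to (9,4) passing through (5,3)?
280

To (5,3): C(8,5)=56. From there: C(5,4)=5. Total: 280.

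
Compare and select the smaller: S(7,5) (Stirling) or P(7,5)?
S(7,5)

S(7,5) = 5·S(6,5) + S(6,4) = 5·15 + 65 = 140; P(7,5) = 2,520.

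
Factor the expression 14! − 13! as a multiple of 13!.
14! − 13! = 14·13! − 13! = (14 − 1)·13! = 13 × 13! = 80,951,270,400.

Answer: 13 × 13! = 80,951,270,400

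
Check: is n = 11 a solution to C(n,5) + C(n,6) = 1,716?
No

C(11,5) + C(11,6) = 462 + 462 = 924, which does not equal 1,716.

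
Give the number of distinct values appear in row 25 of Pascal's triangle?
13

Row 25 has entries C(25,0)..C(25,25); by symmetry C(25,k)=C(25,25-k), giving 13 distinct values.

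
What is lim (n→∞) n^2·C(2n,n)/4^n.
∞

C(2n,n) ~ 4^n/√(πn), so n^2·C(2n,n)/4^n ~ n^(2 − 1/2)/√π → ∞.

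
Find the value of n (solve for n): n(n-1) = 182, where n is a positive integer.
14

Reasoning: n² − n − 182 = 0, so n = (1 ± √(1 + 4·182))/2 = (1 ± √729)/2 = (1 ± 27)/2, i.e. n = 14 or n = -13. Taking the positive root, n = 14 (check: 14×13 = 182).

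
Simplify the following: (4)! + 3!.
30

Solution: (4)! + 3! = (4)·3! + 3! = (4+1)·3! = 5·3! = 30.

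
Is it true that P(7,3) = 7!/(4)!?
True

Solution: Permutation formula P(n,k) = n!/(n-k)!: 7!/4! = 5,040/24 = 210 = P(7,3). The statement holds.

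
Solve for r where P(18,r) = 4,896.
P(18,r) = 18·17·…·(18−r+1), a product of r factors. Multiplying down from 18: 18 = 18; 18·17 = 306; 18·17·16 = 4,896 ✓ (3 factors). So r = 3.

Answer: 3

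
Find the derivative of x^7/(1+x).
(7x^6(1+x) - x^7)/(1+x)²

Working:
Quotient rule: [7x^{6}(1+x) - x^7]/(1+x)².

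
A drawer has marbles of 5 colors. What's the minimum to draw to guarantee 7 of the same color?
31

Working:
Worst case: 6 of each = 30. One more: 31.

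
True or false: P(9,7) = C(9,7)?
False

P(9,7) = 181,440 but C(9,7) = 36; they differ by a factor of 7! = 5040, so the statement does not hold.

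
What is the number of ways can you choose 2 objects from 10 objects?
45

Working:
C(10,2) = 10! / (2! × (10-2)!)
         = 10! / (2! × 8!)
         = 45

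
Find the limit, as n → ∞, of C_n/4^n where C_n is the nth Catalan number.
0

C_n ~ 4^n/(n^(3/2)√π), so n^0·C_n/4^n ~ n^(0 − 3/2)/√π → 0.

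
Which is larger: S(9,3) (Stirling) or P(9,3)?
S(9,3)
S(9,3) = 3·S(8,3) + S(8,2) = 3·966 + 127 = 3,025; P(9,3) = 504.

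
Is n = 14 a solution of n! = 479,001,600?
No

Working:
14! = 14·13! = 14·6,227,020,800 = 87,178,291,200, which does not equal 479,001,600.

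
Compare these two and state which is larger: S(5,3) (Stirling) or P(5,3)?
S(5,3) = 3·S(4,3) + S(4,2) = 3·6 + 7 = 25; P(5,3) = 60.

Answer: P(5,3)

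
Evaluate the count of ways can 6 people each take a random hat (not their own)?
265

Using D(n) = (n-1)[D(n-1) + D(n-2)]:
D(6) = (6-1) × [D(5) + D(4)]
      = 5 × [44 + 9]
      = 5 × 53
      = 265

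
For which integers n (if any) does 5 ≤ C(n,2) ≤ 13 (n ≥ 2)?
4, 5

Solution: C(3,2)=3; C(4,2)=6; C(5,2)=10; C(6,2)=15. So valid n = 4, 5.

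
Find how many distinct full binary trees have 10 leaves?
4,862

Solution: Using the Catalan number formula: C_n = C(2n, n) / (n+1)
C_9 = C(18, 9) / (9+1)
     = 48620 / 10
     = 4,862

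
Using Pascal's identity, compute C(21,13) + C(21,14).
319,770

C(21,13) + C(21,14) = C(22,14) = 319,770.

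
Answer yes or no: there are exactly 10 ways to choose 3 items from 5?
Yes

Working:
C(5,3) = 10.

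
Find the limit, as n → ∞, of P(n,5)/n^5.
1

Working:
P(n,5) = n(n-1)···(n-4) ≈ n^5 for large n. Limit = 1.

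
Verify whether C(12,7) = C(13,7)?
False

Reasoning: LHS = C(12,7) = 792; RHS = C(13,7) = 1,716. 792 ≠ 1,716, so the statement does not hold.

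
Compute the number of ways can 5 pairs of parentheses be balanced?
42

Solution: Using the Catalan number formula: C_n = C(2n, n) / (n+1)
C_5 = C(10, 5) / (5+1)
     = 252 / 6
     = 42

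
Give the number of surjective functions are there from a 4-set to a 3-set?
Onto functions = 3! × S(4,3)
First compute S(4,3) via recurrence:
Using the Stirling recurrence: S(n,k) = k·S(n-1,k) + S(n-1,k-1)
S(4,3) = 3·S(3,3) + S(3,2)
         = 3·1 + 3
         = 3 + 3
         = 6
Then: 6 × 6 = 36

Answer: 36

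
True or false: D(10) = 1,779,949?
False

Derangements of 10 elements: D(10) = (10-1)·[D(9) + D(8)] = 9·[133,496 + 14,833] = 1,334,961.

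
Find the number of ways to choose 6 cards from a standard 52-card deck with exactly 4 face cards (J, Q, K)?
386,100

Explanation: 12 face cards and 40 non-face cards: C(12,4) × C(40,2) = 495 × 780 = 386,100.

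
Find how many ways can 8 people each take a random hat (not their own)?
14,833

Using D(n) = (n-1)[D(n-1) + D(n-2)]:
D(8) = (8-1) × [D(7) + D(6)]
      = 7 × [1854 + 265]
      = 7 × 2119
      = 14,833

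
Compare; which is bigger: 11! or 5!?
11!

Reasoning: 11!=39,916,800, 5!=120. 11! > 5!.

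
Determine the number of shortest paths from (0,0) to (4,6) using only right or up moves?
210

Working:
Choose 4 rights from 10 moves: C(10,4) = 210.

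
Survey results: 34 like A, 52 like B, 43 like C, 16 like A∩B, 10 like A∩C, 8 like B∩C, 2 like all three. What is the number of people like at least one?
97

Explanation: |A∪B∪C| = 34+52+43-16-10-8+2 = 97.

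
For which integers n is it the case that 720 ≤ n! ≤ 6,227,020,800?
n! is strictly increasing; 6! = 720 and 13! = 6,227,020,800, so valid n = 6, 7, 8, 9, 10, 11, 12, 13.
Final answer: 6, 7, 8, 9, 10, 11, 12, 13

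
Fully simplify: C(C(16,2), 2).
C(16,2) = 120, then C(120, 2) = 7,140.

Answer: 7,140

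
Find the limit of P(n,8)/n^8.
1
P(n,8) = n(n-1)···(n-7) ≈ n^8 for large n. Limit = 1.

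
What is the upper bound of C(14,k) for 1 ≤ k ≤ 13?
3,432

Working:
C(14,k) is maximised at the centre of the row: C(14,7) = 3,432.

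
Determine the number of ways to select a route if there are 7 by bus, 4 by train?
11

Reasoning: By the addition principle: 7 + 4 = 11.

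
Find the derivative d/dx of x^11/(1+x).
(11x^10(1+x) - x^11)/(1+x)²

Working:
Quotient rule: [11x^{10}(1+x) - x^11]/(1+x)².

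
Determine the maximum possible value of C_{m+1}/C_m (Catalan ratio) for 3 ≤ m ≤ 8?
17/5

Solution: C_{m+1}/C_m = 2(2m+1)/(m+2), which increases with m. Maximum at m = 8: 2·17/10 = 17/5.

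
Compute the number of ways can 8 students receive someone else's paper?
Using D(n) = (n-1)[D(n-1) + D(n-2)]:
D(8) = (8-1) × [D(7) + D(6)]
      = 7 × [1854 + 265]
      = 7 × 2119
      = 14,833
Final answer: 14,833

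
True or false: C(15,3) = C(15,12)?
True

C(15,3) = C(15,15-3) by the symmetry property; both equal 455.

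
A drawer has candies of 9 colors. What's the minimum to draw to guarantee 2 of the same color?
Worst case: 1 of each = 9. One more: 10.

Answer: 10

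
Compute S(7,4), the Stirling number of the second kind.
350

Working:
Using the Stirling recurrence: S(n,k) = k·S(n-1,k) + S(n-1,k-1)
S(7,4) = 4·S(6,4) + S(6,3)
         = 4·65 + 90
         = 260 + 90
         = 350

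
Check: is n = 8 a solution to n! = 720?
8! = 8·7! = 8·5,040 = 40,320, which does not equal 720.
Final answer: No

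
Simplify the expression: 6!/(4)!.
30

Working:
This equals 6×5 = 30.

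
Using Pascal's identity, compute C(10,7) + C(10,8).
165

Solution: C(10,7) + C(10,8) = C(11,8) = 165.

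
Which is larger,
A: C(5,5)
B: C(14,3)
B

Reasoning: A=C(5,5)=1, B=C(14,3)=364.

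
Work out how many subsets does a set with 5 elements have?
32

Explanation: Each element can be included or excluded: 2^5 = 32.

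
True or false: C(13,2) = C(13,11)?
C(13,2) = C(13,13-2) by the symmetry property; both equal 78.

Answer: True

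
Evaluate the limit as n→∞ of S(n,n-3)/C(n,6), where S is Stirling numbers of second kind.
The leading term of S(n,n-3) as a polynomial in n is (5)!!·C(n,6), so the ratio → (5)!! = 15.
Final answer: 15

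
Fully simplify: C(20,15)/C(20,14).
2/5

Explanation: C(n,k+1)/C(n,k) = (n−k)/(k+1). Here (20−14)/(14+1) = 6/15 = 2/5.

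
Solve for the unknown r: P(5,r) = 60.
P(5,r) = 5·4·…·(5−r+1), a product of r factors. Multiplying down from 5: 5 = 5; 5·4 = 20; 5·4·3 = 60 ✓ (3 factors). So r = 3.

Answer: 3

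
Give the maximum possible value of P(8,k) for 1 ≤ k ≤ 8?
40,320

Solution: P(8,k) increases in k, so maximum at k = 8: 8! = 40,320.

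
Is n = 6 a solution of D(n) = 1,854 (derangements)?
No

Solution: D(6) = (6-1)·[D(5) + D(4)] = 5·[44 + 9] = 265, which does not equal 1,854.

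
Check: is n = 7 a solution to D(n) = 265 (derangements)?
No

Reasoning: D(7) = (7-1)·[D(6) + D(5)] = 6·[265 + 44] = 1,854, which does not equal 265.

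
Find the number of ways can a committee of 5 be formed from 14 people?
2,002

C(14,5) = 14! / (5! × (14-5)!)
         = 14! / (5! × 9!)
         = 2,002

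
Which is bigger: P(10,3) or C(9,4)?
P(10,3)
P(10,3)=720, C(9,4)=126.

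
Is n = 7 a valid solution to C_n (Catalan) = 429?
Yes

Reasoning: C_7 = C(14,7)/(7+1) = 3,432/8 = 429, which equals 429.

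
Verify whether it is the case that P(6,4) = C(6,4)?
False
P(6,4) = 360 but C(6,4) = 15; they differ by a factor of 4! = 24, so the statement does not hold.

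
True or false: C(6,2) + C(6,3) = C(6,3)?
Pascal's identity gives C(7,3) = 35, whereas C(6,3) = 20.

Answer: False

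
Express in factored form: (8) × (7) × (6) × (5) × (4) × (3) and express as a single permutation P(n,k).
P(8,6) = 8!/(2)!

Explanation: Product of 6 consecutive descending integers starting at 8: P(8,6) = 8!/2! = 20,160.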